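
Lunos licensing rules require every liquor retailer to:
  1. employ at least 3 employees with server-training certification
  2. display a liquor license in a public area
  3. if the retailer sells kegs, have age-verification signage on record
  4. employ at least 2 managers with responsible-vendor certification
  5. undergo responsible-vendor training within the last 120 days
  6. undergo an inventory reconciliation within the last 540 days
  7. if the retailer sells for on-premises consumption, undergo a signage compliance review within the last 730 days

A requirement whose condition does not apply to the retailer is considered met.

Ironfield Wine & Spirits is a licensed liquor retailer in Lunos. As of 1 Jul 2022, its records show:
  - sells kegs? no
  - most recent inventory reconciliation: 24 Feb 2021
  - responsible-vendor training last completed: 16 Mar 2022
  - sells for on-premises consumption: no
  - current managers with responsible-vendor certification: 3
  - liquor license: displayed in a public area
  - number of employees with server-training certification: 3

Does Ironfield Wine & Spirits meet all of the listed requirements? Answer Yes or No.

Yes

1. employees with server-training certification 3 ≥ 3 → met
2. liquor license present → met
3. condition 'sells kegs' does not hold → requirement n/a → met
4. managers with responsible-vendor certification 3 ≥ 2 → met
5. responsible-vendor training 107 days ago vs limit 120 → met
6. inventory reconciliation 492 days ago vs limit 540 → met
7. condition 'sells for on-premises consumption' does not hold → requirement n/a → met
All met.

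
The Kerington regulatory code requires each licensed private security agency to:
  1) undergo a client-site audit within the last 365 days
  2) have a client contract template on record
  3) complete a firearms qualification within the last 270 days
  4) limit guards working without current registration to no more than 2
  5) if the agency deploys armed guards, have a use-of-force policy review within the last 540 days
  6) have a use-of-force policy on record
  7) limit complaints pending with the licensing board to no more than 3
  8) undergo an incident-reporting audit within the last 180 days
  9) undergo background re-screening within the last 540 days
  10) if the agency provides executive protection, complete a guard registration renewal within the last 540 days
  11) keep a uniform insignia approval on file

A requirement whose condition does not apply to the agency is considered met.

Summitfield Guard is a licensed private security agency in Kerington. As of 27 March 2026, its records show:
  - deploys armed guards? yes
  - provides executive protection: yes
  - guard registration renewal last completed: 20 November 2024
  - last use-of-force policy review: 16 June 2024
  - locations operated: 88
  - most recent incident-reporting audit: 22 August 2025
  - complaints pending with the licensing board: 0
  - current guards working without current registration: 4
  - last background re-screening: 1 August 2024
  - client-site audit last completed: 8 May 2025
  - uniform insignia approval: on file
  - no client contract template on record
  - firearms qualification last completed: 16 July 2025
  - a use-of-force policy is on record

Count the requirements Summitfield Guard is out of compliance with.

1. client-site audit 323 days ago vs limit 365 → met
2. client contract template absent → not met
3. firearms qualification 254 days ago vs limit 270 → met
4. guards working without current registration 4 > 2 → not met
5. condition 'deploys armed guards' holds; use-of-force policy review 649 days ago vs limit 540 → not met
6. use-of-force policy present → met
7. complaints pending with the licensing board 0 ≤ 3 → met
8. incident-reporting audit 217 days ago vs limit 180 → not met
9. background re-screening 603 days ago vs limit 540 → not met
10. condition 'provides executive protection' holds; guard registration renewal 492 days ago vs limit 540 → met
11. uniform insignia approval present → met
Not met: 5 of 11

5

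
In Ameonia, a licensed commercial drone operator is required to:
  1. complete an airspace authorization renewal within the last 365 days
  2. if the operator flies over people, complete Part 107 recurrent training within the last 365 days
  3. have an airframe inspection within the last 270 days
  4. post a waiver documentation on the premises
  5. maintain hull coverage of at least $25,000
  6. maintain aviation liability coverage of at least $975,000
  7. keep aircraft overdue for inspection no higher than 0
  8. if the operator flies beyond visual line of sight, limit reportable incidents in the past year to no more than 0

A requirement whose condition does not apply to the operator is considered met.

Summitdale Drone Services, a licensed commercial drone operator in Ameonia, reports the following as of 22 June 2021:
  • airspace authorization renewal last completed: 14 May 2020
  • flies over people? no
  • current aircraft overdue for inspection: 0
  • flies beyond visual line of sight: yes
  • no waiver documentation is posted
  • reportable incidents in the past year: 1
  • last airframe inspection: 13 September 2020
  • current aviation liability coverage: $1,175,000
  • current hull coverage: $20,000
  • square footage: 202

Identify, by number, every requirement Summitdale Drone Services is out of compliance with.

1, 3, 4, 5, 8

1. airspace authorization renewal 404 days ago vs limit 365 → not met
2. condition 'flies over people' does not hold → requirement n/a → met
3. airframe inspection 282 days ago vs limit 270 → not met
4. waiver documentation absent → not met
5. hull coverage $20,000 < $25,000 → not met
6. aviation liability coverage $1,175,000 ≥ $975,000 → met
7. aircraft overdue for inspection 0 ≤ 0 → met
8. condition 'flies beyond visual line of sight' holds; reportable incidents in the past year 1 > 0 → not met
Not met: 1, 3, 4, 5, 8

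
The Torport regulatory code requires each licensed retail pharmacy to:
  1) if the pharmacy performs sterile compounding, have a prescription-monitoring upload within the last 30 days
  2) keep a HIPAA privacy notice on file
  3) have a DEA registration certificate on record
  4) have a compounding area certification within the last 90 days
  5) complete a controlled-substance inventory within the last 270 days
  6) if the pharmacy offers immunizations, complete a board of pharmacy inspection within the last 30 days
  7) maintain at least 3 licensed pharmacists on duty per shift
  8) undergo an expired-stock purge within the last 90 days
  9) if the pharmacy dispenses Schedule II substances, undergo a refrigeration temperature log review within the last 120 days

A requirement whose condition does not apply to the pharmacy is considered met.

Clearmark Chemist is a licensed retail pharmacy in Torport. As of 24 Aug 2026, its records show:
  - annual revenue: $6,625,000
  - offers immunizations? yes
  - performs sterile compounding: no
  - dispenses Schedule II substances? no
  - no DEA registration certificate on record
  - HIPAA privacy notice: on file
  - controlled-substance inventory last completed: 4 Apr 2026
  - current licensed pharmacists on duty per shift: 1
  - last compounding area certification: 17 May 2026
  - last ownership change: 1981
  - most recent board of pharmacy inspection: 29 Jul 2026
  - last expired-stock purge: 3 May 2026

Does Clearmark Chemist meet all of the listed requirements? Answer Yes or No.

No

1. condition 'performs sterile compounding' does not hold → requirement n/a → met
2. HIPAA privacy notice present → met
3. DEA registration certificate absent → not met
4. compounding area certification 99 days ago vs limit 90 → not met
5. controlled-substance inventory 142 days ago vs limit 270 → met
6. condition 'offers immunizations' holds; board of pharmacy inspection 26 days ago vs limit 30 → met
7. licensed pharmacists on duty per shift 1 < 3 → not met
8. expired-stock purge 113 days ago vs limit 90 → not met
9. condition 'dispenses Schedule II substances' does not hold → requirement n/a → met
Not met: 3, 4, 7, 8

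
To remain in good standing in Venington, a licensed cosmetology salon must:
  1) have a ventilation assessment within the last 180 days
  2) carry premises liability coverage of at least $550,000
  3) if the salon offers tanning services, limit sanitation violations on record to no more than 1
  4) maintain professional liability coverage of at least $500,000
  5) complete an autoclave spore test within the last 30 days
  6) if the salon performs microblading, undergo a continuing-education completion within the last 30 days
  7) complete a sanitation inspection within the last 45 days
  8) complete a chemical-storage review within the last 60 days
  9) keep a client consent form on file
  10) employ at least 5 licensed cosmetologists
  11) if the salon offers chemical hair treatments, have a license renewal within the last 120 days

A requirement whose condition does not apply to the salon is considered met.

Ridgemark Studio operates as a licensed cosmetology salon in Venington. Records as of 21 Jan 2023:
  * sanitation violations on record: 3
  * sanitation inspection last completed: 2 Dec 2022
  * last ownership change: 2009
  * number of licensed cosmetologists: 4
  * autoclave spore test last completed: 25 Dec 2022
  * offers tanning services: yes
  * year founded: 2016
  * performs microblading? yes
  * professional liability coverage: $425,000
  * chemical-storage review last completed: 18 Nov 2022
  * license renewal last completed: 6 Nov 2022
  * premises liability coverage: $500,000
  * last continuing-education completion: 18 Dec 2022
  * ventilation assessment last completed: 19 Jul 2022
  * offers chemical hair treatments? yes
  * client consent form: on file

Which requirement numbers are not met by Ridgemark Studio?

1. ventilation assessment 186 days ago vs limit 180 → not met
2. premises liability coverage $500,000 < $550,000 → not met
3. condition 'offers tanning services' holds; sanitation violations on record 3 > 1 → not met
4. professional liability coverage $425,000 < $500,000 → not met
5. autoclave spore test 27 days ago vs limit 30 → met
6. condition 'performs microblading' holds; continuing-education completion 34 days ago vs limit 30 → not met
7. sanitation inspection 50 days ago vs limit 45 → not met
8. chemical-storage review 64 days ago vs limit 60 → not met
9. client consent form present → met
10. licensed cosmetologists 4 < 5 → not met
11. condition 'offers chemical hair treatments' holds; license renewal 76 days ago vs limit 120 → met
Not met: 1, 2, 3, 4, 6, 7, 8, 10

1, 2, 3, 4, 6, 7, 8, 10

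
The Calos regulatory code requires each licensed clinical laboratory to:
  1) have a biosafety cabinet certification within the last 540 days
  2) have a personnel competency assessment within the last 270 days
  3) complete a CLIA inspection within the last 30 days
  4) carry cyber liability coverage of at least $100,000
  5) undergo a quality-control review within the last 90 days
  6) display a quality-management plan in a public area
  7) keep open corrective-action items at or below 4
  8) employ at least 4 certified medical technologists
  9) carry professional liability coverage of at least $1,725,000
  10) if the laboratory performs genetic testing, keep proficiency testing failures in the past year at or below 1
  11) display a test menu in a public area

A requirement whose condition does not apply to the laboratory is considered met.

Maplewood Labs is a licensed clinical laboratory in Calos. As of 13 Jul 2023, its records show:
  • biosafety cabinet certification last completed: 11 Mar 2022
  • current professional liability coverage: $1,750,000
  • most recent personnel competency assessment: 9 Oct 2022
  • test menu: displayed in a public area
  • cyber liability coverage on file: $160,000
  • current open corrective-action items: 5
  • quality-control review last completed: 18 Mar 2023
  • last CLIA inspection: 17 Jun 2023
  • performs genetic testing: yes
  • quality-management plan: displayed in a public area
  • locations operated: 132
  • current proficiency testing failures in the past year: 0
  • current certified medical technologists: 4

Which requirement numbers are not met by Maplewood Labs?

1. biosafety cabinet certification 489 days ago vs limit 540 → met
2. personnel competency assessment 277 days ago vs limit 270 → not met
3. CLIA inspection 26 days ago vs limit 30 → met
4. cyber liability coverage $160,000 ≥ $100,000 → met
5. quality-control review 117 days ago vs limit 90 → not met
6. quality-management plan present → met
7. open corrective-action items 5 > 4 → not met
8. certified medical technologists 4 ≥ 4 → met
9. professional liability coverage $1,750,000 ≥ $1,725,000 → met
10. condition 'performs genetic testing' holds; proficiency testing failures in the past year 0 ≤ 1 → met
11. test menu present → met
Not met: 2, 5, 7

2, 5, 7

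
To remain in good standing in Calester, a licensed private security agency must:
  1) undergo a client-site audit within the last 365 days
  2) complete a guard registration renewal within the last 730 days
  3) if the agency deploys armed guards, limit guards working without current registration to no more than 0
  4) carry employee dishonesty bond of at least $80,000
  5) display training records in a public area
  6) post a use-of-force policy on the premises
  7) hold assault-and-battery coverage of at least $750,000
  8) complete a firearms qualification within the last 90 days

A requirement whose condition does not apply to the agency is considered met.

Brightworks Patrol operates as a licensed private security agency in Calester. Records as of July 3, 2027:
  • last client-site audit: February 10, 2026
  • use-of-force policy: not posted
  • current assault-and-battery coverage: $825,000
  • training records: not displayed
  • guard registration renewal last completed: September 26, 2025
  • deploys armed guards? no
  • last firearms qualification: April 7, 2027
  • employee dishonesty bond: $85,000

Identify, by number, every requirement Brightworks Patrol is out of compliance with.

1. client-site audit 508 days ago vs limit 365 → not met
2. guard registration renewal 645 days ago vs limit 730 → met
3. condition 'deploys armed guards' does not hold → requirement n/a → met
4. employee dishonesty bond $85,000 ≥ $80,000 → met
5. training records absent → not met
6. use-of-force policy absent → not met
7. assault-and-battery coverage $825,000 ≥ $750,000 → met
8. firearms qualification 87 days ago vs limit 90 → met
Not met: 1, 5, 6

1, 5, 6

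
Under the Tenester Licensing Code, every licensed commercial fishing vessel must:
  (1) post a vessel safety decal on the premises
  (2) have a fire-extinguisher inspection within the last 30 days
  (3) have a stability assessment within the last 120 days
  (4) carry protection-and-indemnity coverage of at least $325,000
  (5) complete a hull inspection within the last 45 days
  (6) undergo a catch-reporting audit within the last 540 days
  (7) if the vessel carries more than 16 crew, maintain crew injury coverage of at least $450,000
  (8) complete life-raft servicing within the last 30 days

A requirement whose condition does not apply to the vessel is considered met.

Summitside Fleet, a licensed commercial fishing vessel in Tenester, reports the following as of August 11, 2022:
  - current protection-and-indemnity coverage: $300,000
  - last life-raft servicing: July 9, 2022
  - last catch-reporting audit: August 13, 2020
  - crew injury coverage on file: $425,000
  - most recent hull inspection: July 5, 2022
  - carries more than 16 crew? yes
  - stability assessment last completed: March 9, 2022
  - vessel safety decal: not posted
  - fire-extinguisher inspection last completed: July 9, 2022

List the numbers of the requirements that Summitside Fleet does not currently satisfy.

1. vessel safety decal absent → not met
2. fire-extinguisher inspection 33 days ago vs limit 30 → not met
3. stability assessment 155 days ago vs limit 120 → not met
4. protection-and-indemnity coverage $300,000 < $325,000 → not met
5. hull inspection 37 days ago vs limit 45 → met
6. catch-reporting audit 728 days ago vs limit 540 → not met
7. condition 'carries more than 16 crew' holds; crew injury coverage $425,000 < $450,000 → not met
8. life-raft servicing 33 days ago vs limit 30 → not met
Not met: 1, 2, 3, 4, 6, 7, 8

1, 2, 3, 4, 6, 7, 8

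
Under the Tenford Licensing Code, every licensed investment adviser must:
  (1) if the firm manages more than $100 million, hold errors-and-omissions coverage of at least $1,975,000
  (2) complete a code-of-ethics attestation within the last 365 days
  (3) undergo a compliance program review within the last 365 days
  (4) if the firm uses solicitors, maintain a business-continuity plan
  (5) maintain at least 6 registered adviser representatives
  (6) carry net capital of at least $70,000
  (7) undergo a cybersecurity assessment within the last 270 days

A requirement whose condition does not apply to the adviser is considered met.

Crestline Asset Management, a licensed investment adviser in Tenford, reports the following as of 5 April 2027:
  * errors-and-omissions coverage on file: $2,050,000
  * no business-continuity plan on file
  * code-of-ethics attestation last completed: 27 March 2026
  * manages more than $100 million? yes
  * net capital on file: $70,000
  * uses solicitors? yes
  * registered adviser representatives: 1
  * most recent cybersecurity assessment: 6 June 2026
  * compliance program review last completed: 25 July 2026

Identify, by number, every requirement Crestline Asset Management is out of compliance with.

2, 4, 5, 7

1. condition 'manages more than $100 million' holds; errors-and-omissions coverage $2,050,000 ≥ $1,975,000 → met
2. code-of-ethics attestation 374 days ago vs limit 365 → not met
3. compliance program review 254 days ago vs limit 365 → met
4. condition 'uses solicitors' holds; business-continuity plan absent → not met
5. registered adviser representatives 1 < 6 → not met
6. net capital $70,000 ≥ $70,000 → met
7. cybersecurity assessment 303 days ago vs limit 270 → not met
Not met: 2, 4, 5, 7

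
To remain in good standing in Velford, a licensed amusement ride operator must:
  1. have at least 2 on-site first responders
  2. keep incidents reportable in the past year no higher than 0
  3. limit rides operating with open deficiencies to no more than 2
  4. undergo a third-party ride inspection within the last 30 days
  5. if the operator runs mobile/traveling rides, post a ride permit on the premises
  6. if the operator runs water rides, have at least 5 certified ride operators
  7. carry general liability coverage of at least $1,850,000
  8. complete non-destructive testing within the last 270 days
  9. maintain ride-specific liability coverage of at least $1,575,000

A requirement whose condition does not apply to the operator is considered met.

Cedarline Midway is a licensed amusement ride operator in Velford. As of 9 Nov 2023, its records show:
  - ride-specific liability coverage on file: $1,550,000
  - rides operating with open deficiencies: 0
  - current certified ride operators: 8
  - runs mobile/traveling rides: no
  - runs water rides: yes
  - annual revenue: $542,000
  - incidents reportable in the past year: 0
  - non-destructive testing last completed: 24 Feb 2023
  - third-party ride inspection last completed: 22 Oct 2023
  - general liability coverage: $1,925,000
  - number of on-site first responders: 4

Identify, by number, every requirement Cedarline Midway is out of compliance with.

9

1. on-site first responders 4 ≥ 2 → met
2. incidents reportable in the past year 0 ≤ 0 → met
3. rides operating with open deficiencies 0 ≤ 2 → met
4. third-party ride inspection 18 days ago vs limit 30 → met
5. condition 'runs mobile/traveling rides' does not hold → requirement n/a → met
6. condition 'runs water rides' holds; certified ride operators 8 ≥ 5 → met
7. general liability coverage $1,925,000 ≥ $1,850,000 → met
8. non-destructive testing 258 days ago vs limit 270 → met
9. ride-specific liability coverage $1,550,000 < $1,575,000 → not met
Not met: 9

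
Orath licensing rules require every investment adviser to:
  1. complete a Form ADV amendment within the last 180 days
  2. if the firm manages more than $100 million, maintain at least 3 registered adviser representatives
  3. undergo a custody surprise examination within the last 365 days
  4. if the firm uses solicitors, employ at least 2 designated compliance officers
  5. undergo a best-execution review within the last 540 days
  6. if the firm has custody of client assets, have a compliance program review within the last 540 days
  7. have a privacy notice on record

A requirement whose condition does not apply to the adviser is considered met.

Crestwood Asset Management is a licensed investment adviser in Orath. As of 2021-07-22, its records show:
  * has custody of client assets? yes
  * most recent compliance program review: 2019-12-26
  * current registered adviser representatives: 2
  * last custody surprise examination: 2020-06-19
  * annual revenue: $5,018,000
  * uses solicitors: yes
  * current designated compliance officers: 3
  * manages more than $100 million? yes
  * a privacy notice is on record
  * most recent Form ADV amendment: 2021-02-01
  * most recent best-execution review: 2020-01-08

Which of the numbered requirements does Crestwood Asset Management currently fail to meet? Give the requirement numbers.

1. Form ADV amendment 171 days ago vs limit 180 → met
2. condition 'manages more than $100 million' holds; registered adviser representatives 2 < 3 → not met
3. custody surprise examination 398 days ago vs limit 365 → not met
4. condition 'uses solicitors' holds; designated compliance officers 3 ≥ 2 → met
5. best-execution review 561 days ago vs limit 540 → not met
6. condition 'has custody of client assets' holds; compliance program review 574 days ago vs limit 540 → not met
7. privacy notice present → met
Not met: 2, 3, 5, 6

2, 3, 5, 6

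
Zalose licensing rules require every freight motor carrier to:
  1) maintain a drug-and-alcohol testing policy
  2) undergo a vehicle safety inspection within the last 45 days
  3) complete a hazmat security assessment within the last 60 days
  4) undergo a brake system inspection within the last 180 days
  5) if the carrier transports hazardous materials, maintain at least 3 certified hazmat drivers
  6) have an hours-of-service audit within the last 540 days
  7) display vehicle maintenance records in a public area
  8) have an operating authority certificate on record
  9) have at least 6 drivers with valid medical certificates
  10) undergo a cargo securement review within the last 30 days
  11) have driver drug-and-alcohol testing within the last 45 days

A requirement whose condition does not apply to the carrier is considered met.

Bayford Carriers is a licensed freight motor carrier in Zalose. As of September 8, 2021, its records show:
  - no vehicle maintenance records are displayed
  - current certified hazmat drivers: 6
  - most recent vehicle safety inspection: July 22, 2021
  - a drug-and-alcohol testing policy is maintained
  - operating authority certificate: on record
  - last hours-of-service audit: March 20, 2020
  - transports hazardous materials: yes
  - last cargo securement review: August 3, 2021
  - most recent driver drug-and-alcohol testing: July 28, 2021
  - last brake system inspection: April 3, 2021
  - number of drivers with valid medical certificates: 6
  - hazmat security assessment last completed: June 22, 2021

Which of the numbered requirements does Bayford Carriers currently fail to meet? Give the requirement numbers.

2, 3, 7, 10

1. drug-and-alcohol testing policy present → met
2. vehicle safety inspection 48 days ago vs limit 45 → not met
3. hazmat security assessment 78 days ago vs limit 60 → not met
4. brake system inspection 158 days ago vs limit 180 → met
5. condition 'transports hazardous materials' holds; certified hazmat drivers 6 ≥ 3 → met
6. hours-of-service audit 537 days ago vs limit 540 → met
7. vehicle maintenance records absent → not met
8. operating authority certificate present → met
9. drivers with valid medical certificates 6 ≥ 6 → met
10. cargo securement review 36 days ago vs limit 30 → not met
11. driver drug-and-alcohol testing 42 days ago vs limit 45 → met
Not met: 2, 3, 7, 10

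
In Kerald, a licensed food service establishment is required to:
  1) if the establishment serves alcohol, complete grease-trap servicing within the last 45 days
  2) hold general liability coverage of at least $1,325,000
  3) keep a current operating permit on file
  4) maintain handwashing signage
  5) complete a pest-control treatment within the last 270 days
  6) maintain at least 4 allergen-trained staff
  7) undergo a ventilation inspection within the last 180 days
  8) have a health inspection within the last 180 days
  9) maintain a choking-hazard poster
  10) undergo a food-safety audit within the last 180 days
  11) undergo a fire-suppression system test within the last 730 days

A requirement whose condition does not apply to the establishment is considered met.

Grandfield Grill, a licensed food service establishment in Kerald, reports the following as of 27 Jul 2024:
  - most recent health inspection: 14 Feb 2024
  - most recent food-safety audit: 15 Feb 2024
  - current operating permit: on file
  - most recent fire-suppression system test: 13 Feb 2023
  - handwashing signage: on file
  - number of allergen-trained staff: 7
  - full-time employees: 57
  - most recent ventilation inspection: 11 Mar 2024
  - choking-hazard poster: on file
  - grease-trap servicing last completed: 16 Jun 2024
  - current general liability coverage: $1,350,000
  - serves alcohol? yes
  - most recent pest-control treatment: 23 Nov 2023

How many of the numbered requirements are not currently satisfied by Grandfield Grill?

1. condition 'serves alcohol' holds; grease-trap servicing 41 days ago vs limit 45 → met
2. general liability coverage $1,350,000 ≥ $1,325,000 → met
3. current operating permit present → met
4. handwashing signage present → met
5. pest-control treatment 247 days ago vs limit 270 → met
6. allergen-trained staff 7 ≥ 4 → met
7. ventilation inspection 138 days ago vs limit 180 → met
8. health inspection 164 days ago vs limit 180 → met
9. choking-hazard poster present → met
10. food-safety audit 163 days ago vs limit 180 → met
11. fire-suppression system test 530 days ago vs limit 730 → met
Not met: 0 of 11

0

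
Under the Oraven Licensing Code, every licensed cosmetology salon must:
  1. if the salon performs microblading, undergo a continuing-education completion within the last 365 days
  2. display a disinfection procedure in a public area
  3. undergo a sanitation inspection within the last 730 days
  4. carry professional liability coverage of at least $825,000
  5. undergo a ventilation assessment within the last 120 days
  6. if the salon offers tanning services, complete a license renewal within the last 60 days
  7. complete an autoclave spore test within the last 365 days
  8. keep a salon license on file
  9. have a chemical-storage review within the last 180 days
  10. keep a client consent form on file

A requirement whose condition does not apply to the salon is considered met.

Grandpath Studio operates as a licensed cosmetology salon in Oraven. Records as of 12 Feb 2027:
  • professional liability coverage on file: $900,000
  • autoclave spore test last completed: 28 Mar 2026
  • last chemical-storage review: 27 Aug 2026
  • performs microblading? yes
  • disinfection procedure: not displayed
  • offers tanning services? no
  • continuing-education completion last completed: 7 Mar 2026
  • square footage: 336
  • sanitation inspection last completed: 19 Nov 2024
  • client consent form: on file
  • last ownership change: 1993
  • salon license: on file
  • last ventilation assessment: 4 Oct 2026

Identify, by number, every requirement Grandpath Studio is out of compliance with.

1. condition 'performs microblading' holds; continuing-education completion 342 days ago vs limit 365 → met
2. disinfection procedure absent → not met
3. sanitation inspection 815 days ago vs limit 730 → not met
4. professional liability coverage $900,000 ≥ $825,000 → met
5. ventilation assessment 131 days ago vs limit 120 → not met
6. condition 'offers tanning services' does not hold → requirement n/a → met
7. autoclave spore test 321 days ago vs limit 365 → met
8. salon license present → met
9. chemical-storage review 169 days ago vs limit 180 → met
10. client consent form present → met
Not met: 2, 3, 5

2, 3, 5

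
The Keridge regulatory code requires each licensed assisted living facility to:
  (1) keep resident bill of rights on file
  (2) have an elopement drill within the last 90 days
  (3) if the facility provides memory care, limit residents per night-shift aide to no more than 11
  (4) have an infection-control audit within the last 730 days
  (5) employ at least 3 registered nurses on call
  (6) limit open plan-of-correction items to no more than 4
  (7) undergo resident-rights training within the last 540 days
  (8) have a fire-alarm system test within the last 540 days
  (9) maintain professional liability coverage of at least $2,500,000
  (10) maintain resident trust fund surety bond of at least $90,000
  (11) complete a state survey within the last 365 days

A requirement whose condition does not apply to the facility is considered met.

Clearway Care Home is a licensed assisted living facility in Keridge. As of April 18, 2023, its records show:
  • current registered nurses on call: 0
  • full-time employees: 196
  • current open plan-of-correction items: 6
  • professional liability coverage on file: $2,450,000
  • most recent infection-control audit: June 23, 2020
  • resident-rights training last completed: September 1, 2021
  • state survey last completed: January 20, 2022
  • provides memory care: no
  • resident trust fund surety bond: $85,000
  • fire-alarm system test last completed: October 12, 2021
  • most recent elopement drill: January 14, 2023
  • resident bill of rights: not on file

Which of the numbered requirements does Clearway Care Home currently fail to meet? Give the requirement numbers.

1, 2, 4, 5, 6, 7, 8, 9, 10, 11

1. resident bill of rights absent → not met
2. elopement drill 94 days ago vs limit 90 → not met
3. condition 'provides memory care' does not hold → requirement n/a → met
4. infection-control audit 1029 days ago vs limit 730 → not met
5. registered nurses on call 0 < 3 → not met
6. open plan-of-correction items 6 > 4 → not met
7. resident-rights training 594 days ago vs limit 540 → not met
8. fire-alarm system test 553 days ago vs limit 540 → not met
9. professional liability coverage $2,450,000 < $2,500,000 → not met
10. resident trust fund surety bond $85,000 < $90,000 → not met
11. state survey 453 days ago vs limit 365 → not met
Not met: 1, 2, 4, 5, 6, 7, 8, 9, 10, 11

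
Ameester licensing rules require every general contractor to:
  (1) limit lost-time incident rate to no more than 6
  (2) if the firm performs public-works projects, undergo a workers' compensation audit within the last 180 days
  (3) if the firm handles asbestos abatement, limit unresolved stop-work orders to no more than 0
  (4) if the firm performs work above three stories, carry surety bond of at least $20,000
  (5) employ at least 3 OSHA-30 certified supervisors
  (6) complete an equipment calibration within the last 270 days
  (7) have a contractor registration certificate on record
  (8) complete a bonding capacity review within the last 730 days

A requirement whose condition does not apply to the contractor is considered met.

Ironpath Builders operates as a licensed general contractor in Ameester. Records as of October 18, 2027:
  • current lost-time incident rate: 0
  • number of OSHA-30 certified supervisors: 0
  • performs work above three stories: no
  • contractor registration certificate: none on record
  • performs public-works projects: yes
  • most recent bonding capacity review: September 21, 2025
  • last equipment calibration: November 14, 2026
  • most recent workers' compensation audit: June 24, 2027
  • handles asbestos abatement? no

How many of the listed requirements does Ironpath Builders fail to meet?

4

1. lost-time incident rate 0 ≤ 6 → met
2. condition 'performs public-works projects' holds; workers' compensation audit 116 days ago vs limit 180 → met
3. condition 'handles asbestos abatement' does not hold → requirement n/a → met
4. condition 'performs work above three stories' does not hold → requirement n/a → met
5. OSHA-30 certified supervisors 0 < 3 → not met
6. equipment calibration 338 days ago vs limit 270 → not met
7. contractor registration certificate absent → not met
8. bonding capacity review 757 days ago vs limit 730 → not met
Not met: 4 of 8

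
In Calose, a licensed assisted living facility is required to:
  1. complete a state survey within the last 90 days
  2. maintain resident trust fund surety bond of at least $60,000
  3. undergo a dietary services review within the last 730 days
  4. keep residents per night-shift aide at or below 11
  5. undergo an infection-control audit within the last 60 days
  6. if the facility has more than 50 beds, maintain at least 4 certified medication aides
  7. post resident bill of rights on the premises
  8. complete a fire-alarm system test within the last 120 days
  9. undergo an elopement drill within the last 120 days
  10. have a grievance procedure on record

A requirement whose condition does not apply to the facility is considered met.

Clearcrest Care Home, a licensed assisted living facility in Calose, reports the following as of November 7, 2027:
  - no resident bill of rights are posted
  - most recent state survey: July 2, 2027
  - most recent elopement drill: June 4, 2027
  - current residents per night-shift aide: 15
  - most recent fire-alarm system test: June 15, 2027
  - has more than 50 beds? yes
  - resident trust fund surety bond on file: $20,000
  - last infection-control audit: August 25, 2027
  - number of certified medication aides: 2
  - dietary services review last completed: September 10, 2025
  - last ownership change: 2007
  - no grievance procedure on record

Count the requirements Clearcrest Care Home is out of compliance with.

10

1. state survey 128 days ago vs limit 90 → not met
2. resident trust fund surety bond $20,000 < $60,000 → not met
3. dietary services review 788 days ago vs limit 730 → not met
4. residents per night-shift aide 15 > 11 → not met
5. infection-control audit 74 days ago vs limit 60 → not met
6. condition 'has more than 50 beds' holds; certified medication aides 2 < 4 → not met
7. resident bill of rights absent → not met
8. fire-alarm system test 145 days ago vs limit 120 → not met
9. elopement drill 156 days ago vs limit 120 → not met
10. grievance procedure absent → not met
Not met: 10 of 10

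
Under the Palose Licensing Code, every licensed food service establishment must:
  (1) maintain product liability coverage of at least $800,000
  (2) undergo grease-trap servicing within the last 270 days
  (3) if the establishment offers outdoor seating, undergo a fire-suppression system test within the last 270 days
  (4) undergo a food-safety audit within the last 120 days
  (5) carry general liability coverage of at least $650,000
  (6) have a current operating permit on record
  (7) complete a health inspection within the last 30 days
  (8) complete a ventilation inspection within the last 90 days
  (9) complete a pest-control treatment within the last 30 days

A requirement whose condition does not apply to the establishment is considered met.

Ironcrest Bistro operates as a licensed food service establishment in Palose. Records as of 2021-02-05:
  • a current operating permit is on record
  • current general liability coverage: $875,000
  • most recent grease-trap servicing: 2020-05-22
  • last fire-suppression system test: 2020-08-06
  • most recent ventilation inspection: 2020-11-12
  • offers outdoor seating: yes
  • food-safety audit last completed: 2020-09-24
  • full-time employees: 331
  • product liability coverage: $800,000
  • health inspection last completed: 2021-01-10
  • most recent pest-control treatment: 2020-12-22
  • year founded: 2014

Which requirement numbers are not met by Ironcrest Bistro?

4, 9

1. product liability coverage $800,000 ≥ $800,000 → met
2. grease-trap servicing 259 days ago vs limit 270 → met
3. condition 'offers outdoor seating' holds; fire-suppression system test 183 days ago vs limit 270 → met
4. food-safety audit 134 days ago vs limit 120 → not met
5. general liability coverage $875,000 ≥ $650,000 → met
6. current operating permit present → met
7. health inspection 26 days ago vs limit 30 → met
8. ventilation inspection 85 days ago vs limit 90 → met
9. pest-control treatment 45 days ago vs limit 30 → not met
Not met: 4, 9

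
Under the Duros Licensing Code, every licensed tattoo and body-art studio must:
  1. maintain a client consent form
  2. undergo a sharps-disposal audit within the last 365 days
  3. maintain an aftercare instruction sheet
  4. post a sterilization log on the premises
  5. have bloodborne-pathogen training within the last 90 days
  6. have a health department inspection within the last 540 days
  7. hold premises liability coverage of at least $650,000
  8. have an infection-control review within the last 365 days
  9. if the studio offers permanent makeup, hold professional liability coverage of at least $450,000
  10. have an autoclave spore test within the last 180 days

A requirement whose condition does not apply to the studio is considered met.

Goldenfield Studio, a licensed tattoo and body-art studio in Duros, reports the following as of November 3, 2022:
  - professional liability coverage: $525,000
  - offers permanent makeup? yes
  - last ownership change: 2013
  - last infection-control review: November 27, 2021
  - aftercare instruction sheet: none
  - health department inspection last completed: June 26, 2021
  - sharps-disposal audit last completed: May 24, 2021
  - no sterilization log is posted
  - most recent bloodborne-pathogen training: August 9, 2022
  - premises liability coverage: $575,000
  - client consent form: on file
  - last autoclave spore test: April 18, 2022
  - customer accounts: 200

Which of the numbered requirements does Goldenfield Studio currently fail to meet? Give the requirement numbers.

2, 3, 4, 7, 10

1. client consent form present → met
2. sharps-disposal audit 528 days ago vs limit 365 → not met
3. aftercare instruction sheet absent → not met
4. sterilization log absent → not met
5. bloodborne-pathogen training 86 days ago vs limit 90 → met
6. health department inspection 495 days ago vs limit 540 → met
7. premises liability coverage $575,000 < $650,000 → not met
8. infection-control review 341 days ago vs limit 365 → met
9. condition 'offers permanent makeup' holds; professional liability coverage $525,000 ≥ $450,000 → met
10. autoclave spore test 199 days ago vs limit 180 → not met
Not met: 2, 3, 4, 7, 10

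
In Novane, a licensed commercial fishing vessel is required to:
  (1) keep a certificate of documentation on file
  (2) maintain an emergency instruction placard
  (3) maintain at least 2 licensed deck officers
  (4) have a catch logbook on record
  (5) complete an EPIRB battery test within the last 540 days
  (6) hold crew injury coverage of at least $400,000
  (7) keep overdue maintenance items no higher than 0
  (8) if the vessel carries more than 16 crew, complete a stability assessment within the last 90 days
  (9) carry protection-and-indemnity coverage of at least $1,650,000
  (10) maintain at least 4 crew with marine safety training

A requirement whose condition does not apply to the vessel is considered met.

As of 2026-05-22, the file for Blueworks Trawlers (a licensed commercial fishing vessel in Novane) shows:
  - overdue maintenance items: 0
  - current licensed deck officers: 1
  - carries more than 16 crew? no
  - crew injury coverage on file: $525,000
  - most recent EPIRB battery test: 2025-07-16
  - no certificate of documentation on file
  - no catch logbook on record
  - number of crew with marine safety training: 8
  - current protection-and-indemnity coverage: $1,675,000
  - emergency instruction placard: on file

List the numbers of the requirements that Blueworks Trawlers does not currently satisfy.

1, 3, 4

1. certificate of documentation absent → not met
2. emergency instruction placard present → met
3. licensed deck officers 1 < 2 → not met
4. catch logbook absent → not met
5. EPIRB battery test 310 days ago vs limit 540 → met
6. crew injury coverage $525,000 ≥ $400,000 → met
7. overdue maintenance items 0 ≤ 0 → met
8. condition 'carries more than 16 crew' does not hold → requirement n/a → met
9. protection-and-indemnity coverage $1,675,000 ≥ $1,650,000 → met
10. crew with marine safety training 8 ≥ 4 → met
Not met: 1, 3, 4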